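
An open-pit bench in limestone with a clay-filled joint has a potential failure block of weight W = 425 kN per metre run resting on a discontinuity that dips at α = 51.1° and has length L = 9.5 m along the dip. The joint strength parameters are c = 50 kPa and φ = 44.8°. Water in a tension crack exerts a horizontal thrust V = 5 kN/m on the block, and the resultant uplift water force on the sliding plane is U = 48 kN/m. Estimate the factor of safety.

Resolving the block weight along and normal to the plane and applying the Mohr–Coulomb strength on the joint:
N' = W cosα − U − V sinα = 425·cos51.1° − 48 − 5·sin51.1° = 215.0 kN/m
Driving force T = W sinα + V cosα = 425·sin51.1° + 5·cos51.1° = 333.9 kN/m
Resisting force R = c·L + N'·tanφ = 50·9.5 + 215.0·tan44.8° = 475.0 + 213.5 = 688.5 kN/m
FS = R / T = 688.5 / 333.9 = 2.062

FS = 2.06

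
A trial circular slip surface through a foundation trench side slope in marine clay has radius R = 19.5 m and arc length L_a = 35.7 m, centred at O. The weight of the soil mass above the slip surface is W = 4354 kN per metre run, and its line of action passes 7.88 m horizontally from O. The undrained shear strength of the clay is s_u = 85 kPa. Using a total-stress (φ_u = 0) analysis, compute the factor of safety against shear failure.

FS = 1.72

Taking moments about the centre O, the resisting moment is provided by the undrained shear strength acting along the arc:
M_R = s_u·L_a·R = 85·35.70·19.5 = 59172.8 kN·m/m
M_D = W·d = 4354·7.88 = 34309.5 kN·m/m
FS = M_R / M_D = 59172.8 / 34309.5 = 1.725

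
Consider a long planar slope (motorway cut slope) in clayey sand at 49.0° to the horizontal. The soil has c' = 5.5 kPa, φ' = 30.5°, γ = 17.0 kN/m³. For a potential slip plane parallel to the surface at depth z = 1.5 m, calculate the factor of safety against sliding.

FS = 0.95

For an infinite slope with a slip plane parallel to the surface (no pore pressure): FS = [c' + γz cos²β tanφ'] / [γz sinβ cosβ].
γz = 17.0·1.5 = 25.50 kN/m²
Numerator = 5.5 + 25.50·cos²49.0°·tan30.5° = 5.5 + 25.50·0.4304·0.5890 = 11.965 kPa
Denominator = 25.50·sin49.0°·cos49.0° = 25.50·0.7547·0.6561 = 12.626 kPa
FS = 11.965 / 12.626 = 0.948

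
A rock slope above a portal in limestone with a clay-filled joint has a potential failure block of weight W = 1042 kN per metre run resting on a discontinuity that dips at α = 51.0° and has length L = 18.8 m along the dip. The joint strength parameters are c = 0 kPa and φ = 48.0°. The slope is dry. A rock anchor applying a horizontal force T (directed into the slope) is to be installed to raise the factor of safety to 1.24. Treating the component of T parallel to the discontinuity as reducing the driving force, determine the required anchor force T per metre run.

Resolving forces along and normal to the sliding plane, with the horizontal anchor force T adding T·sinα to the effective normal force and T·cosα acting up the plane against the driving force:
FS = [cL + (W cosα + T sinα) tanφ] / [W sinα − T cosα]
Without the anchor: N' = 655.8 kN/m, driving T_d = 809.8 kN/m, resisting R = 0·18.8 + 655.8·tan48.0° = 728.3 kN/m, FS = 0.90.
Setting FS = 1.24 and solving for T:
1.24·(809.8 − T cos51.0°) = 728.3 + T sin51.0°·tan48.0°
T·(sin51.0°·tan48.0° + 1.24·cos51.0°) = 1.24·809.8 − 728.3
T·(0.7771·1.1106 + 1.24·0.6293) = 1004.1 − 728.3 = 275.8
T·1.6435 = 275.8
T = 167.8 kN/m

T = 168 kN/m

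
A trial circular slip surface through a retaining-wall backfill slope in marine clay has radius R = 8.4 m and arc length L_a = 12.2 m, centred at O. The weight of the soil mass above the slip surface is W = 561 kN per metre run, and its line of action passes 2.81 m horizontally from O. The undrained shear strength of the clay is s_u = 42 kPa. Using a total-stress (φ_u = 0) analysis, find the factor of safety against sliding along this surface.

Taking moments about the centre O, the resisting moment is provided by the undrained shear strength acting along the arc:
M_R = s_u·L_a·R = 42·12.20·8.4 = 4304.2 kN·m/m
M_D = W·d = 561·2.81 = 1576.4 kN·m/m
FS = M_R / M_D = 4304.2 / 1576.4 = 2.730

FS = 2.73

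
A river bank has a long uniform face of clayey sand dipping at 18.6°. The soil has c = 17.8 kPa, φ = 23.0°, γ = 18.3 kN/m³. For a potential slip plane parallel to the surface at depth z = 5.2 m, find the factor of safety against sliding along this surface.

For an infinite slope with a slip plane parallel to the surface (no pore pressure): FS = [c + γz cos²β tanφ] / [γz sinβ cosβ].
γz = 18.3·5.2 = 95.16 kN/m²
Numerator = 17.8 + 95.16·cos²18.6°·tan23.0° = 17.8 + 95.16·0.8983·0.4245 = 54.084 kPa
Denominator = 95.16·sin18.6°·cos18.6° = 95.16·0.3190·0.9478 = 28.767 kPa
FS = 54.084 / 28.767 = 1.880

FS = 1.88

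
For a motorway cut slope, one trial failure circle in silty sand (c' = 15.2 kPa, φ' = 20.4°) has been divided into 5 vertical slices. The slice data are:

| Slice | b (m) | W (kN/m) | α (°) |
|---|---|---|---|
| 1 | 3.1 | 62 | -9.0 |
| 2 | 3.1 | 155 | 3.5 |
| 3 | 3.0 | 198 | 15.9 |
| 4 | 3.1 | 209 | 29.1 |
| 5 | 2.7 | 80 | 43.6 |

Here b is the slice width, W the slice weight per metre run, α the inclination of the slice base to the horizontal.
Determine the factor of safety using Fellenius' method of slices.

FS = 2.34

Ordinary method of slices: FS = Σ[c'·Δl_i + (W_i cosα_i)·tanφ'] / Σ W_i sinα_i, with Δl_i = b_i / cosα_i.
Slice 1: Δl = 3.1/cos(-9.0°) = 3.139 m; N'_1 = 62·cos(-9.0°) = 61.2; c'Δl = 47.71; W sinα = -9.7
Slice 2: Δl = 3.1/cos3.5° = 3.106 m; N'_2 = 155·cos3.5° = 154.7; c'Δl = 47.21; W sinα = 9.5
Slice 3: Δl = 3.0/cos15.9° = 3.119 m; N'_3 = 198·cos15.9° = 190.4; c'Δl = 47.41; W sinα = 54.2
Slice 4: Δl = 3.1/cos29.1° = 3.548 m; N'_4 = 209·cos29.1° = 182.6; c'Δl = 53.93; W sinα = 101.6
Slice 5: Δl = 2.7/cos43.6° = 3.728 m; N'_5 = 80·cos43.6° = 57.9; c'Δl = 56.67; W sinα = 55.2
Σc'Δl = 252.9 kN/m; ΣN' = 646.9 kN/m; ΣW sinα = 210.8 kN/m
Resisting = 252.9 + 646.9·tan20.4° = 252.9 + 240.6 = 493.5 kN/m
FS = 493.5 / 210.8 = 2.341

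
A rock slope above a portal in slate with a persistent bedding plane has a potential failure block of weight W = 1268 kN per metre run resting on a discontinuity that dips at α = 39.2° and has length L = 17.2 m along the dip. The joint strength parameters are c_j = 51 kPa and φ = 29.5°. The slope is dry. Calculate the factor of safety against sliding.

Resolving the block weight along and normal to the plane and applying the Mohr–Coulomb strength on the joint:
N' = W cosα = 1268·cos39.2° = 982.6 kN/m
Driving force T = W sinα = 1268·sin39.2° = 801.4 kN/m
Resisting force R = c_j·L + N'·tanφ = 51·17.2 + 982.6·tan29.5° = 877.2 + 555.9 = 1433.1 kN/m
FS = R / T = 1433.1 / 801.4 = 1.788

FS = 1.79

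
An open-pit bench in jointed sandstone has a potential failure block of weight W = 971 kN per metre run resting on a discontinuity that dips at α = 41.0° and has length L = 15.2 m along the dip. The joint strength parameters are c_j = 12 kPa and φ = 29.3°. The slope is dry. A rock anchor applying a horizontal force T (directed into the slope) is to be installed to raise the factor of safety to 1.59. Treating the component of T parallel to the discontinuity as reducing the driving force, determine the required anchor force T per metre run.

Resolving forces along and normal to the sliding plane, with the horizontal anchor force T adding T·sinα to the effective normal force and T·cosα acting up the plane against the driving force:
FS = [c_jL + (W cosα + T sinα) tanφ] / [W sinα − T cosα]
Without the anchor: N' = 732.8 kN/m, driving T_d = 637.0 kN/m, resisting R = 12·15.2 + 732.8·tan29.3° = 593.6 kN/m, FS = 0.93.
Setting FS = 1.59 and solving for T:
1.59·(637.0 − T cos41.0°) = 593.6 + T sin41.0°·tan29.3°
T·(sin41.0°·tan29.3° + 1.59·cos41.0°) = 1.59·637.0 − 593.6
T·(0.6561·0.5612 + 1.59·0.7547) = 1012.9 − 593.6 = 419.2
T·1.5682 = 419.2
T = 267.3 kN/m

T = 267 kN/m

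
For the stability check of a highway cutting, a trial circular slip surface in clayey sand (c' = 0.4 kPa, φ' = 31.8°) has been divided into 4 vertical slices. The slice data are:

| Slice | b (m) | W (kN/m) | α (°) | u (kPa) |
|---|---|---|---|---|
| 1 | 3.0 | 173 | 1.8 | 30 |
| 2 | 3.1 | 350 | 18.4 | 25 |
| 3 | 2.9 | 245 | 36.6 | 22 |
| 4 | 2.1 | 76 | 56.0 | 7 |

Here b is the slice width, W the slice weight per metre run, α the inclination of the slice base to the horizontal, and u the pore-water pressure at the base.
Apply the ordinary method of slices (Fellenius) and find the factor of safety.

FS = 0.91

Ordinary method of slices: FS = Σ[c'·Δl_i + (W_i cosα_i − u_i·Δl_i)·tanφ'] / Σ W_i sinα_i, with Δl_i = b_i / cosα_i.
Slice 1: Δl = 3.0/cos1.8° = 3.001 m; N'_1 = 173·cos1.8° − 30·3.001 = 82.9; c'Δl = 1.20; W sinα = 5.4
Slice 2: Δl = 3.1/cos18.4° = 3.267 m; N'_2 = 350·cos18.4° − 25·3.267 = 250.4; c'Δl = 1.31; W sinα = 110.5
Slice 3: Δl = 2.9/cos36.6° = 3.612 m; N'_3 = 245·cos36.6° − 22·3.612 = 117.2; c'Δl = 1.44; W sinα = 146.1
Slice 4: Δl = 2.1/cos56.0° = 3.755 m; N'_4 = 76·cos56.0° − 7·3.755 = 16.2; c'Δl = 1.50; W sinα = 63.0
Σc'Δl = 5.5 kN/m; ΣN' = 466.7 kN/m; ΣW sinα = 325.0 kN/m
Resisting = 5.5 + 466.7·tan31.8° = 5.5 + 289.4 = 294.8 kN/m
FS = 294.8 / 325.0 = 0.907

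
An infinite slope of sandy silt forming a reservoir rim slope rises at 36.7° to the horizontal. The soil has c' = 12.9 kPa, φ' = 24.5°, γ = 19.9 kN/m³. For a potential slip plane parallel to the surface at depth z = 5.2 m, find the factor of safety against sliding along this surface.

For an infinite slope with a slip plane parallel to the surface (no pore pressure): FS = [c' + γz cos²β tanφ'] / [γz sinβ cosβ].
γz = 19.9·5.2 = 103.48 kN/m²
Numerator = 12.9 + 103.48·cos²36.7°·tan24.5° = 12.9 + 103.48·0.6428·0.4557 = 43.216 kPa
Denominator = 103.48·sin36.7°·cos36.7° = 103.48·0.5976·0.8018 = 49.584 kPa
FS = 43.216 / 49.584 = 0.872

FS = 0.87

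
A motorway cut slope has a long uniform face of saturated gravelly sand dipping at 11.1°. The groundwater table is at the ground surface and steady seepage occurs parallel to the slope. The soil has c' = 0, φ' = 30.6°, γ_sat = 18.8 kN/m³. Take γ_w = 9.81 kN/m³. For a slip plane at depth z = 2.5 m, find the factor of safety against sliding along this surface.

With seepage parallel to the slope and the water table at the surface, the effective normal stress on the slip plane uses the buoyant unit weight γ' = γ_sat − γ_w while the driving shear stress uses γ_sat:
FS = [c' + γ' z cos²β tanφ'] / [γ_sat z sinβ cosβ]
(For c' = 0 this reduces to FS = (γ'/γ_sat)·tanφ'/tanβ.)
γ' = 18.8 − 9.81 = 8.99 kN/m³
Numerator = 0.0 + 8.99·2.5·cos²11.1°·tan30.6° = 0.0 + 8.99·2.5·0.9629·0.5914 = 12.799 kPa
Denominator = 18.8·2.5·sin11.1°·cos11.1° = 18.8·2.5·0.1925·0.9813 = 8.879 kPa
FS = 12.799 / 8.879 = 1.441

FS = 1.44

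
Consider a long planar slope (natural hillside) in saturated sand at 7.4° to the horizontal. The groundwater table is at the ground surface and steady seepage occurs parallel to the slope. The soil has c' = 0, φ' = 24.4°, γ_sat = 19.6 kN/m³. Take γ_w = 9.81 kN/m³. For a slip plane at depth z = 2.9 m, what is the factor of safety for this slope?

With seepage parallel to the slope and the water table at the surface, the effective normal stress on the slip plane uses the buoyant unit weight γ' = γ_sat − γ_w while the driving shear stress uses γ_sat:
FS = [c' + γ' z cos²β tanφ'] / [γ_sat z sinβ cosβ]
(For c' = 0 this reduces to FS = (γ'/γ_sat)·tanφ'/tanβ.)
γ' = 19.6 − 9.81 = 9.79 kN/m³
Numerator = 0.0 + 9.79·2.9·cos²7.4°·tan24.4° = 0.0 + 9.79·2.9·0.9834·0.4536 = 12.665 kPa
Denominator = 19.6·2.9·sin7.4°·cos7.4° = 19.6·2.9·0.1288·0.9917 = 7.260 kPa
FS = 12.665 / 7.260 = 1.745

FS = 1.74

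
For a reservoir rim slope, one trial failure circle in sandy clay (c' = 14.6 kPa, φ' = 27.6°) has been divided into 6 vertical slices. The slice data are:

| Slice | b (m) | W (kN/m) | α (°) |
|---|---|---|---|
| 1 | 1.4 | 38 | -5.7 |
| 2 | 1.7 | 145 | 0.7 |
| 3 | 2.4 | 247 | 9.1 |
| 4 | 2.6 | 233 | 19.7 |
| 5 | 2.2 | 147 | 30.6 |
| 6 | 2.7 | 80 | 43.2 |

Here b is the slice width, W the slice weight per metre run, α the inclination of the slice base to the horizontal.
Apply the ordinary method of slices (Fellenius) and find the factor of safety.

FS = 2.64

Ordinary method of slices: FS = Σ[c'·Δl_i + (W_i cosα_i)·tanφ'] / Σ W_i sinα_i, with Δl_i = b_i / cosα_i.
Slice 1: Δl = 1.4/cos(-5.7°) = 1.407 m; N'_1 = 38·cos(-5.7°) = 37.8; c'Δl = 20.54; W sinα = -3.8
Slice 2: Δl = 1.7/cos0.7° = 1.700 m; N'_2 = 145·cos0.7° = 145.0; c'Δl = 24.82; W sinα = 1.8
Slice 3: Δl = 2.4/cos9.1° = 2.431 m; N'_3 = 247·cos9.1° = 243.9; c'Δl = 35.49; W sinα = 39.1
Slice 4: Δl = 2.6/cos19.7° = 2.762 m; N'_4 = 233·cos19.7° = 219.4; c'Δl = 40.32; W sinα = 78.5
Slice 5: Δl = 2.2/cos30.6° = 2.556 m; N'_5 = 147·cos30.6° = 126.5; c'Δl = 37.32; W sinα = 74.8
Slice 6: Δl = 2.7/cos43.2° = 3.704 m; N'_6 = 80·cos43.2° = 58.3; c'Δl = 54.08; W sinα = 54.8
Σc'Δl = 212.6 kN/m; ΣN' = 830.9 kN/m; ΣW sinα = 245.2 kN/m
Resisting = 212.6 + 830.9·tan27.6° = 212.6 + 434.4 = 646.9 kN/m
FS = 646.9 / 245.2 = 2.638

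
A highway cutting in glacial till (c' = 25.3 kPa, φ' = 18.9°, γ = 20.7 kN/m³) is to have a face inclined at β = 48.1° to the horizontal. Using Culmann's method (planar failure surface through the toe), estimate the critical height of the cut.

Culmann's analysis gives the critical failure plane at α_cr = (β + φ')/2 = (48.1 + 18.9)/2 = 33.5°, and the critical height
H_c = (4c'/γ) · sinβ cosφ' / [1 − cos(β − φ')]
    = (4·25.3/20.7) · sin48.1°·cos18.9° / [1 − cos(29.2°)]
    = 4.889 · 0.7443·0.9461 / [1 − 0.8729]
    = 4.889 · 0.7042 / 0.1271
    = 27.09 m

H_c = 27.09 m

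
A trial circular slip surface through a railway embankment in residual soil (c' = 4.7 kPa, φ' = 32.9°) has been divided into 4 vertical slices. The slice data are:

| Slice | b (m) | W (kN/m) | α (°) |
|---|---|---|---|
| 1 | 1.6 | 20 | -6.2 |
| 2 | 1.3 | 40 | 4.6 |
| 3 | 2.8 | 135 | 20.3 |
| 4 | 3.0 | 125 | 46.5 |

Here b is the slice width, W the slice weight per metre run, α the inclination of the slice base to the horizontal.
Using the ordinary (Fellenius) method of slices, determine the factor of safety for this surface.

Ordinary method of slices: FS = Σ[c'·Δl_i + (W_i cosα_i)·tanφ'] / Σ W_i sinα_i, with Δl_i = b_i / cosα_i.
Slice 1: Δl = 1.6/cos(-6.2°) = 1.609 m; N'_1 = 20·cos(-6.2°) = 19.9; c'Δl = 7.56; W sinα = -2.2
Slice 2: Δl = 1.3/cos4.6° = 1.304 m; N'_2 = 40·cos4.6° = 39.9; c'Δl = 6.13; W sinα = 3.2
Slice 3: Δl = 2.8/cos20.3° = 2.985 m; N'_3 = 135·cos20.3° = 126.6; c'Δl = 14.03; W sinα = 46.8
Slice 4: Δl = 3.0/cos46.5° = 4.358 m; N'_4 = 125·cos46.5° = 86.0; c'Δl = 20.48; W sinα = 90.7
Σc'Δl = 48.2 kN/m; ΣN' = 272.4 kN/m; ΣW sinα = 138.6 kN/m
Resisting = 48.2 + 272.4·tan32.9° = 48.2 + 176.2 = 224.4 kN/m
FS = 224.4 / 138.6 = 1.620

FS = 1.62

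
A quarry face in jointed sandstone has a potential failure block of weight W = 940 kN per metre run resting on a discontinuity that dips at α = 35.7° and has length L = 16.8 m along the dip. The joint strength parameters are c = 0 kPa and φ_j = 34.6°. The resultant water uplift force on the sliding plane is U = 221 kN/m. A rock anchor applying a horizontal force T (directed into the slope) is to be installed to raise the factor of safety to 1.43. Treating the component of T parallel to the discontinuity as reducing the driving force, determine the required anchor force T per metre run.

Resolving forces along and normal to the sliding plane, with the horizontal anchor force T adding T·sinα to the effective normal force and T·cosα acting up the plane against the driving force:
FS = [cL + (W cosα − U + T sinα) tanφ_j] / [W sinα − T cosα]
Without the anchor: N' = 542.4 kN/m, driving T_d = 548.5 kN/m, resisting R = 0·16.8 + 542.4·tan34.6° = 374.1 kN/m, FS = 0.68.
Setting FS = 1.43 and solving for T:
1.43·(548.5 − T cos35.7°) = 374.1 + T sin35.7°·tan34.6°
T·(sin35.7°·tan34.6° + 1.43·cos35.7°) = 1.43·548.5 − 374.1
T·(0.5835·0.6899 + 1.43·0.8121) = 784.4 − 374.1 = 410.2
T·1.5638 = 410.2
T = 262.3 kN/m

T = 262 kN/m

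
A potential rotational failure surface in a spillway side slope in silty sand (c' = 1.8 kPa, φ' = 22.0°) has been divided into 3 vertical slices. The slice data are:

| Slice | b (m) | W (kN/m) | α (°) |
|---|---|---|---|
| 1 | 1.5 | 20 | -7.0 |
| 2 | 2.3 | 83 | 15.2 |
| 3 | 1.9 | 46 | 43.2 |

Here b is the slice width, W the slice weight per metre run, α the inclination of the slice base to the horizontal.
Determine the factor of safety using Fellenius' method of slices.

Ordinary method of slices: FS = Σ[c'·Δl_i + (W_i cosα_i)·tanφ'] / Σ W_i sinα_i, with Δl_i = b_i / cosα_i.
Slice 1: Δl = 1.5/cos(-7.0°) = 1.511 m; N'_1 = 20·cos(-7.0°) = 19.9; c'Δl = 2.72; W sinα = -2.4
Slice 2: Δl = 2.3/cos15.2° = 2.383 m; N'_2 = 83·cos15.2° = 80.1; c'Δl = 4.29; W sinα = 21.8
Slice 3: Δl = 1.9/cos43.2° = 2.606 m; N'_3 = 46·cos43.2° = 33.5; c'Δl = 4.69; W sinα = 31.5
Σc'Δl = 11.7 kN/m; ΣN' = 133.5 kN/m; ΣW sinα = 50.8 kN/m
Resisting = 11.7 + 133.5·tan22.0° = 11.7 + 53.9 = 65.6 kN/m
FS = 65.6 / 50.8 = 1.292

FS = 1.29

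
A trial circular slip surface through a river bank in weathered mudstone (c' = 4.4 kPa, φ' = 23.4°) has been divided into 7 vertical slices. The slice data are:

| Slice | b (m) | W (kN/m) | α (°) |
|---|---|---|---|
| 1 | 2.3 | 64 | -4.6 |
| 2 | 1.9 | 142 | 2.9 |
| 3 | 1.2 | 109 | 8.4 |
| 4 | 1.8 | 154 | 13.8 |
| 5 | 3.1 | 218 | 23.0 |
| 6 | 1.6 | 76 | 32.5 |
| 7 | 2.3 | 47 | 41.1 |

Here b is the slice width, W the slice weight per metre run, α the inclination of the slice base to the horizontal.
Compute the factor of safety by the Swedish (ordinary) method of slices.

Ordinary method of slices: FS = Σ[c'·Δl_i + (W_i cosα_i)·tanφ'] / Σ W_i sinα_i, with Δl_i = b_i / cosα_i.
Slice 1: Δl = 2.3/cos(-4.6°) = 2.307 m; N'_1 = 64·cos(-4.6°) = 63.8; c'Δl = 10.15; W sinα = -5.1
Slice 2: Δl = 1.9/cos2.9° = 1.902 m; N'_2 = 142·cos2.9° = 141.8; c'Δl = 8.37; W sinα = 7.2
Slice 3: Δl = 1.2/cos8.4° = 1.213 m; N'_3 = 109·cos8.4° = 107.8; c'Δl = 5.34; W sinα = 15.9
Slice 4: Δl = 1.8/cos13.8° = 1.854 m; N'_4 = 154·cos13.8° = 149.6; c'Δl = 8.16; W sinα = 36.7
Slice 5: Δl = 3.1/cos23.0° = 3.368 m; N'_5 = 218·cos23.0° = 200.7; c'Δl = 14.82; W sinα = 85.2
Slice 6: Δl = 1.6/cos32.5° = 1.897 m; N'_6 = 76·cos32.5° = 64.1; c'Δl = 8.35; W sinα = 40.8
Slice 7: Δl = 2.3/cos41.1° = 3.052 m; N'_7 = 47·cos41.1° = 35.4; c'Δl = 13.43; W sinα = 30.9
Σc'Δl = 68.6 kN/m; ΣN' = 763.2 kN/m; ΣW sinα = 211.6 kN/m
Resisting = 68.6 + 763.2·tan23.4° = 68.6 + 330.3 = 398.9 kN/m
FS = 398.9 / 211.6 = 1.885

FS = 1.88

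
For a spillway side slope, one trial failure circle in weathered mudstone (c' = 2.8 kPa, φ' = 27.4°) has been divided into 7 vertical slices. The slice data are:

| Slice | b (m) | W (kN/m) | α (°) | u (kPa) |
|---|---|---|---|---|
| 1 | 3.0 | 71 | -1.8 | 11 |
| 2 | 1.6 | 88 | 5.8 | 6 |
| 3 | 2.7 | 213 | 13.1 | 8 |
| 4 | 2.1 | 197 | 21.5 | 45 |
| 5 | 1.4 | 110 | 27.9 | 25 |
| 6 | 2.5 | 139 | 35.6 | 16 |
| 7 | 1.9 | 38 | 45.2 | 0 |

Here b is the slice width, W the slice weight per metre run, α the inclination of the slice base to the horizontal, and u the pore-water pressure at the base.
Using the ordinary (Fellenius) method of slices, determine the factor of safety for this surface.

Ordinary method of slices: FS = Σ[c'·Δl_i + (W_i cosα_i − u_i·Δl_i)·tanφ'] / Σ W_i sinα_i, with Δl_i = b_i / cosα_i.
Slice 1: Δl = 3.0/cos(-1.8°) = 3.001 m; N'_1 = 71·cos(-1.8°) − 11·3.001 = 37.9; c'Δl = 8.40; W sinα = -2.2
Slice 2: Δl = 1.6/cos5.8° = 1.608 m; N'_2 = 88·cos5.8° − 6·1.608 = 77.9; c'Δl = 4.50; W sinα = 8.9
Slice 3: Δl = 2.7/cos13.1° = 2.772 m; N'_3 = 213·cos13.1° − 8·2.772 = 185.3; c'Δl = 7.76; W sinα = 48.3
Slice 4: Δl = 2.1/cos21.5° = 2.257 m; N'_4 = 197·cos21.5° − 45·2.257 = 81.7; c'Δl = 6.32; W sinα = 72.2
Slice 5: Δl = 1.4/cos27.9° = 1.584 m; N'_5 = 110·cos27.9° − 25·1.584 = 57.6; c'Δl = 4.44; W sinα = 51.5
Slice 6: Δl = 2.5/cos35.6° = 3.075 m; N'_6 = 139·cos35.6° − 16·3.075 = 63.8; c'Δl = 8.61; W sinα = 80.9
Slice 7: Δl = 1.9/cos45.2° = 2.696 m; N'_7 = 38·cos45.2° − 0·2.696 = 26.8; c'Δl = 7.55; W sinα = 27.0
Σc'Δl = 47.6 kN/m; ΣN' = 531.1 kN/m; ΣW sinα = 286.5 kN/m
Resisting = 47.6 + 531.1·tan27.4° = 47.6 + 275.3 = 322.9 kN/m
FS = 322.9 / 286.5 = 1.127

FS = 1.13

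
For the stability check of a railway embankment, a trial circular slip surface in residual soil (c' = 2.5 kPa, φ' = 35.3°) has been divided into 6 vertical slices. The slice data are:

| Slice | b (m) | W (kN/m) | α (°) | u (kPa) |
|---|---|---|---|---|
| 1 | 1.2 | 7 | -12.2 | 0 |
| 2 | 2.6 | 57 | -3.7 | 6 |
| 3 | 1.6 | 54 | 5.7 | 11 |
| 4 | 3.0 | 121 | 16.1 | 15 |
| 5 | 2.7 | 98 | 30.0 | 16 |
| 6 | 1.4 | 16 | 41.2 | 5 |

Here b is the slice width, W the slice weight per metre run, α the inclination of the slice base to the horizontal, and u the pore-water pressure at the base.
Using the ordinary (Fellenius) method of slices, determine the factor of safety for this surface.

Ordinary method of slices: FS = Σ[c'·Δl_i + (W_i cosα_i − u_i·Δl_i)·tanφ'] / Σ W_i sinα_i, with Δl_i = b_i / cosα_i.
Slice 1: Δl = 1.2/cos(-12.2°) = 1.228 m; N'_1 = 7·cos(-12.2°) − 0·1.228 = 6.8; c'Δl = 3.07; W sinα = -1.5
Slice 2: Δl = 2.6/cos(-3.7°) = 2.605 m; N'_2 = 57·cos(-3.7°) − 6·2.605 = 41.2; c'Δl = 6.51; W sinα = -3.7
Slice 3: Δl = 1.6/cos5.7° = 1.608 m; N'_3 = 54·cos5.7° − 11·1.608 = 36.0; c'Δl = 4.02; W sinα = 5.4
Slice 4: Δl = 3.0/cos16.1° = 3.122 m; N'_4 = 121·cos16.1° − 15·3.122 = 69.4; c'Δl = 7.81; W sinα = 33.6
Slice 5: Δl = 2.7/cos30.0° = 3.118 m; N'_5 = 98·cos30.0° − 16·3.118 = 35.0; c'Δl = 7.79; W sinα = 49.0
Slice 6: Δl = 1.4/cos41.2° = 1.861 m; N'_6 = 16·cos41.2° − 5·1.861 = 2.7; c'Δl = 4.65; W sinα = 10.5
Σc'Δl = 33.9 kN/m; ΣN' = 191.3 kN/m; ΣW sinα = 93.3 kN/m
Resisting = 33.9 + 191.3·tan35.3° = 33.9 + 135.4 = 169.3 kN/m
FS = 169.3 / 93.3 = 1.814

FS = 1.81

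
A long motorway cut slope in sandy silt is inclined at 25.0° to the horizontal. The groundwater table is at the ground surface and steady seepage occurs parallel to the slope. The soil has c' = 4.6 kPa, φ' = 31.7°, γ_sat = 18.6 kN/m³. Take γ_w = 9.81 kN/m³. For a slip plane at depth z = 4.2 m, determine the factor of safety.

FS = 0.78

With seepage parallel to the slope and the water table at the surface, the effective normal stress on the slip plane uses the buoyant unit weight γ' = γ_sat − γ_w while the driving shear stress uses γ_sat:
FS = [c' + γ' z cos²β tanφ'] / [γ_sat z sinβ cosβ]
γ' = 18.6 − 9.81 = 8.79 kN/m³
Numerator = 4.6 + 8.79·4.2·cos²25.0°·tan31.7° = 4.6 + 8.79·4.2·0.8214·0.6176 = 23.329 kPa
Denominator = 18.6·4.2·sin25.0°·cos25.0° = 18.6·4.2·0.4226·0.9063 = 29.922 kPa
FS = 23.329 / 29.922 = 0.780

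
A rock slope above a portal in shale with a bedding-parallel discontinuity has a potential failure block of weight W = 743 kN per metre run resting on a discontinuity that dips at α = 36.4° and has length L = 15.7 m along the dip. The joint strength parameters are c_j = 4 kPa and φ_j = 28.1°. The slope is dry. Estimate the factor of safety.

FS = 0.87

Resolving the block weight along and normal to the plane and applying the Mohr–Coulomb strength on the joint:
N' = W cosα = 743·cos36.4° = 598.0 kN/m
Driving force T = W sinα = 743·sin36.4° = 440.9 kN/m
Resisting force R = c_j·L + N'·tanφ_j = 4·15.7 + 598.0·tan28.1° = 62.8 + 319.3 = 382.1 kN/m
FS = R / T = 382.1 / 440.9 = 0.867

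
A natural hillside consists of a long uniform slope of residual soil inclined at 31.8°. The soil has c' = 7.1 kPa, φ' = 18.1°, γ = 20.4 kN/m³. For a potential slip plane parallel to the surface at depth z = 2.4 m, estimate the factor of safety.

FS = 0.85

For an infinite slope with a slip plane parallel to the surface (no pore pressure): FS = [c' + γz cos²β tanφ'] / [γz sinβ cosβ].
γz = 20.4·2.4 = 48.96 kN/m²
Numerator = 7.1 + 48.96·cos²31.8°·tan18.1° = 7.1 + 48.96·0.7223·0.3269 = 18.659 kPa
Denominator = 48.96·sin31.8°·cos31.8° = 48.96·0.5270·0.8499 = 21.927 kPa
FS = 18.659 / 21.927 = 0.851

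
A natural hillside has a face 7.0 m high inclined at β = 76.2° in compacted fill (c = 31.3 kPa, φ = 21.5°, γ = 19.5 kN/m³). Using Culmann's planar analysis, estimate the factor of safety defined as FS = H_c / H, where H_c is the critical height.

H_c = (4c/γ) · sinβ cosφ / [1 − cos(β − φ)]
    = (4·31.3/19.5) · sin76.2°·cos21.5° / [1 − cos54.7°]
    = 6.421 · 0.9036 / 0.4221 = 13.74 m
FS = H_c / H = 13.74 / 7.0 = 1.963

FS = 1.96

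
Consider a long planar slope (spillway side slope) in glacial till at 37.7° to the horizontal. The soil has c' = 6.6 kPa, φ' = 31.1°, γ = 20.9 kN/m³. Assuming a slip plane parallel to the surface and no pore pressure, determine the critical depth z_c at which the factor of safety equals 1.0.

Setting FS = 1.00 in FS = [c' + γz cos²β tanφ'] / [γz sinβ cosβ] and solving for z:
z = c' / [γ cosβ (FS·sinβ − cosβ·tanφ')]
  = 6.6 / [20.9·cos37.7°·(1.00·sin37.7° − cos37.7°·tan31.1°)]
  = 6.6 / [20.9·0.7912·(1.00·0.6115 − 0.7912·0.6032)]
  = 6.6 / 2.2197 = 2.973 m

z_c = 2.97 m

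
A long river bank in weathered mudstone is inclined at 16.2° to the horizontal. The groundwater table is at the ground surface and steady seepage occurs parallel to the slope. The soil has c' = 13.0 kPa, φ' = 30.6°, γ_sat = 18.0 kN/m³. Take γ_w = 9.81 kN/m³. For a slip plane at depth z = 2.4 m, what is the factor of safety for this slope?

FS = 2.05

With seepage parallel to the slope and the water table at the surface, the effective normal stress on the slip plane uses the buoyant unit weight γ' = γ_sat − γ_w while the driving shear stress uses γ_sat:
FS = [c' + γ' z cos²β tanφ'] / [γ_sat z sinβ cosβ]
γ' = 18.0 − 9.81 = 8.19 kN/m³
Numerator = 13.0 + 8.19·2.4·cos²16.2°·tan30.6° = 13.0 + 8.19·2.4·0.9222·0.5914 = 23.720 kPa
Denominator = 18.0·2.4·sin16.2°·cos16.2° = 18.0·2.4·0.2790·0.9603 = 11.574 kPa
FS = 23.720 / 11.574 = 2.049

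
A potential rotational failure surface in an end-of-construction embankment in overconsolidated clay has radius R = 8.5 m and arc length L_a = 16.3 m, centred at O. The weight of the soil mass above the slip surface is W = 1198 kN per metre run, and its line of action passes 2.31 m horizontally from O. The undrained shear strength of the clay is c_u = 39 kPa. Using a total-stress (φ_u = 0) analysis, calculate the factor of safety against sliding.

FS = 1.95

Taking moments about the centre O, the resisting moment is provided by the undrained shear strength acting along the arc:
M_R = c_u·L_a·R = 39·16.30·8.5 = 5403.5 kN·m/m
M_D = W·d = 1198·2.31 = 2767.4 kN·m/m
FS = M_R / M_D = 5403.5 / 2767.4 = 1.953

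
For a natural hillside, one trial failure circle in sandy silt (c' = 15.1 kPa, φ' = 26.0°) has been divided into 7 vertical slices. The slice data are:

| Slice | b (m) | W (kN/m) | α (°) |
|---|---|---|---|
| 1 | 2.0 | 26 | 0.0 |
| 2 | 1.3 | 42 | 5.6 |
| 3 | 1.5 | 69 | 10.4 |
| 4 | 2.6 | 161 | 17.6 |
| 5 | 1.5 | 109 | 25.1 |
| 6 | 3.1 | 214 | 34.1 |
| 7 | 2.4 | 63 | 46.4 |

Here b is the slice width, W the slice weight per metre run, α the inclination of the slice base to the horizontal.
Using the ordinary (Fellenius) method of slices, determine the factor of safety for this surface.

Ordinary method of slices: FS = Σ[c'·Δl_i + (W_i cosα_i)·tanφ'] / Σ W_i sinα_i, with Δl_i = b_i / cosα_i.
Slice 1: Δl = 2.0/cos0.0° = 2.000 m; N'_1 = 26·cos0.0° = 26.0; c'Δl = 30.20; W sinα = 0.0
Slice 2: Δl = 1.3/cos5.6° = 1.306 m; N'_2 = 42·cos5.6° = 41.8; c'Δl = 19.72; W sinα = 4.1
Slice 3: Δl = 1.5/cos10.4° = 1.525 m; N'_3 = 69·cos10.4° = 67.9; c'Δl = 23.03; W sinα = 12.5
Slice 4: Δl = 2.6/cos17.6° = 2.728 m; N'_4 = 161·cos17.6° = 153.5; c'Δl = 41.19; W sinα = 48.7
Slice 5: Δl = 1.5/cos25.1° = 1.656 m; N'_5 = 109·cos25.1° = 98.7; c'Δl = 25.01; W sinα = 46.2
Slice 6: Δl = 3.1/cos34.1° = 3.744 m; N'_6 = 214·cos34.1° = 177.2; c'Δl = 56.53; W sinα = 120.0
Slice 7: Δl = 2.4/cos46.4° = 3.480 m; N'_7 = 63·cos46.4° = 43.4; c'Δl = 52.55; W sinα = 45.6
Σc'Δl = 248.2 kN/m; ΣN' = 608.5 kN/m; ΣW sinα = 277.1 kN/m
Resisting = 248.2 + 608.5·tan26.0° = 248.2 + 296.8 = 545.0 kN/m
FS = 545.0 / 277.1 = 1.967

FS = 1.97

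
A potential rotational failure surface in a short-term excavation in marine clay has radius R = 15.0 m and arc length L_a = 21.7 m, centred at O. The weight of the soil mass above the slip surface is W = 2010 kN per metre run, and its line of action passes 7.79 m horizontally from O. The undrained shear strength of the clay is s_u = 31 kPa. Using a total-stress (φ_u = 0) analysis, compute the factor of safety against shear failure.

FS = 0.64

Taking moments about the centre O, the resisting moment is provided by the undrained shear strength acting along the arc:
M_R = s_u·L_a·R = 31·21.70·15.0 = 10090.5 kN·m/m
M_D = W·d = 2010·7.79 = 15657.9 kN·m/m
FS = M_R / M_D = 10090.5 / 15657.9 = 0.644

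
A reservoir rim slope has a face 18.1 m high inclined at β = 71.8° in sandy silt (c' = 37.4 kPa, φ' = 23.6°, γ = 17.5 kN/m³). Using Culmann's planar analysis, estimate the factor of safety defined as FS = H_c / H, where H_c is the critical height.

H_c = (4c'/γ) · sinβ cosφ' / [1 − cos(β − φ')]
    = (4·37.4/17.5) · sin71.8°·cos23.6° / [1 − cos48.2°]
    = 8.549 · 0.8705 / 0.3335 = 22.32 m
FS = H_c / H = 22.32 / 18.1 = 1.233

FS = 1.23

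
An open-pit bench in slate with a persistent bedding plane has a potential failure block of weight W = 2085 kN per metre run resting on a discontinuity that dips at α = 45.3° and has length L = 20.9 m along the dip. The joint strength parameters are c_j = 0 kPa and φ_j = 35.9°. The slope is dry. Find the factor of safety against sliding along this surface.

FS = 0.72

Resolving the block weight along and normal to the plane and applying the Mohr–Coulomb strength on the joint:
N' = W cosα = 2085·cos45.3° = 1466.6 kN/m
Driving force T = W sinα = 2085·sin45.3° = 1482.0 kN/m
Resisting force R = c_j·L + N'·tanφ_j = 0·20.9 + 1466.6·tan35.9° = 0.0 + 1061.6 = 1061.6 kN/m
FS = R / T = 1061.6 / 1482.0 = 0.716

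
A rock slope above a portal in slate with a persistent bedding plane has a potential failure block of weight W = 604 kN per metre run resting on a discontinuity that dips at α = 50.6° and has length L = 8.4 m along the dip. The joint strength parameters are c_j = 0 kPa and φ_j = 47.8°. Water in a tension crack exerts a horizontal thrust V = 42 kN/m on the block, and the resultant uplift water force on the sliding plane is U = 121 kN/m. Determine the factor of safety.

Resolving the block weight along and normal to the plane and applying the Mohr–Coulomb strength on the joint:
N' = W cosα − U − V sinα = 604·cos50.6° − 121 − 42·sin50.6° = 229.9 kN/m
Driving force T = W sinα + V cosα = 604·sin50.6° + 42·cos50.6° = 493.4 kN/m
Resisting force R = c_j·L + N'·tanφ_j = 0·8.4 + 229.9·tan47.8° = 0.0 + 253.6 = 253.6 kN/m
FS = R / T = 253.6 / 493.4 = 0.514

FS = 0.51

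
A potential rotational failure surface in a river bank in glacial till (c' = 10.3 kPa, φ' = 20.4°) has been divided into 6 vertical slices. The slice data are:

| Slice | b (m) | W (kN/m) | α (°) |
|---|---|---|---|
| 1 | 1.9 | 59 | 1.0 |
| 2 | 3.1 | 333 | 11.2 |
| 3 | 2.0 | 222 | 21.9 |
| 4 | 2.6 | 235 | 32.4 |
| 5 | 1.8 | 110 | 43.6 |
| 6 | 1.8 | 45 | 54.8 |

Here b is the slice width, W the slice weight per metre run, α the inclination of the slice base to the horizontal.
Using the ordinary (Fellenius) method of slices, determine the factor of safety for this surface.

FS = 1.28

Ordinary method of slices: FS = Σ[c'·Δl_i + (W_i cosα_i)·tanφ'] / Σ W_i sinα_i, with Δl_i = b_i / cosα_i.
Slice 1: Δl = 1.9/cos1.0° = 1.900 m; N'_1 = 59·cos1.0° = 59.0; c'Δl = 19.57; W sinα = 1.0
Slice 2: Δl = 3.1/cos11.2° = 3.160 m; N'_2 = 333·cos11.2° = 326.7; c'Δl = 32.55; W sinα = 64.7
Slice 3: Δl = 2.0/cos21.9° = 2.156 m; N'_3 = 222·cos21.9° = 206.0; c'Δl = 22.20; W sinα = 82.8
Slice 4: Δl = 2.6/cos32.4° = 3.079 m; N'_4 = 235·cos32.4° = 198.4; c'Δl = 31.72; W sinα = 125.9
Slice 5: Δl = 1.8/cos43.6° = 2.486 m; N'_5 = 110·cos43.6° = 79.7; c'Δl = 25.60; W sinα = 75.9
Slice 6: Δl = 1.8/cos54.8° = 3.123 m; N'_6 = 45·cos54.8° = 25.9; c'Δl = 32.16; W sinα = 36.8
Σc'Δl = 163.8 kN/m; ΣN' = 895.6 kN/m; ΣW sinα = 387.1 kN/m
Resisting = 163.8 + 895.6·tan20.4° = 163.8 + 333.1 = 496.9 kN/m
FS = 496.9 / 387.1 = 1.284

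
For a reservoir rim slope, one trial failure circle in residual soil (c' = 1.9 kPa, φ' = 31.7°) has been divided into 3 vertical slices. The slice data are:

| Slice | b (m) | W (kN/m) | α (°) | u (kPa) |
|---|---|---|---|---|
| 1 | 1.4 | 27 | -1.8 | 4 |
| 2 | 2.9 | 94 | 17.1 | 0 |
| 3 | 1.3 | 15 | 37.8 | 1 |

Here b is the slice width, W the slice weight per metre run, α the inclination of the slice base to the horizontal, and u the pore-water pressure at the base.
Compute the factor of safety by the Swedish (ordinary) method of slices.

FS = 2.41

Ordinary method of slices: FS = Σ[c'·Δl_i + (W_i cosα_i − u_i·Δl_i)·tanφ'] / Σ W_i sinα_i, with Δl_i = b_i / cosα_i.
Slice 1: Δl = 1.4/cos(-1.8°) = 1.401 m; N'_1 = 27·cos(-1.8°) − 4·1.401 = 21.4; c'Δl = 2.66; W sinα = -0.8
Slice 2: Δl = 2.9/cos17.1° = 3.034 m; N'_2 = 94·cos17.1° − 0·3.034 = 89.8; c'Δl = 5.76; W sinα = 27.6
Slice 3: Δl = 1.3/cos37.8° = 1.645 m; N'_3 = 15·cos37.8° − 1·1.645 = 10.2; c'Δl = 3.13; W sinα = 9.2
Σc'Δl = 11.6 kN/m; ΣN' = 121.4 kN/m; ΣW sinα = 36.0 kN/m
Resisting = 11.6 + 121.4·tan31.7° = 11.6 + 75.0 = 86.6 kN/m
FS = 86.6 / 36.0 = 2.405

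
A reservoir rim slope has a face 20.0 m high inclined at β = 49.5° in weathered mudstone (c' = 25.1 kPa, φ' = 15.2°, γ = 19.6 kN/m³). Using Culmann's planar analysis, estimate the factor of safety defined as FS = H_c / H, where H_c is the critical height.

FS = 1.08

H_c = (4c'/γ) · sinβ cosφ' / [1 − cos(β − φ')]
    = (4·25.1/19.6) · sin49.5°·cos15.2° / [1 − cos34.3°]
    = 5.122 · 0.7338 / 0.1739 = 21.61 m
FS = H_c / H = 21.61 / 20.0 = 1.081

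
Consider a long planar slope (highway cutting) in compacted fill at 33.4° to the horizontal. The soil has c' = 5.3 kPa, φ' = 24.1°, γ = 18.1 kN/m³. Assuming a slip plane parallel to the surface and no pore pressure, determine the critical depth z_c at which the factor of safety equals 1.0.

Setting FS = 1.00 in FS = [c' + γz cos²β tanφ'] / [γz sinβ cosβ] and solving for z:
z = c' / [γ cosβ (FS·sinβ − cosβ·tanφ')]
  = 5.3 / [18.1·cos33.4°·(1.00·sin33.4° − cos33.4°·tan24.1°)]
  = 5.3 / [18.1·0.8348·(1.00·0.5505 − 0.8348·0.4473)]
  = 5.3 / 2.6751 = 1.981 m

z_c = 1.98 m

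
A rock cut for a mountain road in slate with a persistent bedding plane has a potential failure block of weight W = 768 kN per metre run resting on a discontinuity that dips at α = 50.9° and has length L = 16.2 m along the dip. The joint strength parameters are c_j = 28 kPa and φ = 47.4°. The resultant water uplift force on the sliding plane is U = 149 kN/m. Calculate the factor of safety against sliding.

Resolving the block weight along and normal to the plane and applying the Mohr–Coulomb strength on the joint:
N' = W cosα − U = 768·cos50.9° − 149 = 335.4 kN/m
Driving force T = W sinα = 768·sin50.9° = 596.0 kN/m
Resisting force R = c_j·L + N'·tanφ = 28·16.2 + 335.4·tan47.4° = 453.6 + 364.7 = 818.3 kN/m
FS = R / T = 818.3 / 596.0 = 1.373

FS = 1.37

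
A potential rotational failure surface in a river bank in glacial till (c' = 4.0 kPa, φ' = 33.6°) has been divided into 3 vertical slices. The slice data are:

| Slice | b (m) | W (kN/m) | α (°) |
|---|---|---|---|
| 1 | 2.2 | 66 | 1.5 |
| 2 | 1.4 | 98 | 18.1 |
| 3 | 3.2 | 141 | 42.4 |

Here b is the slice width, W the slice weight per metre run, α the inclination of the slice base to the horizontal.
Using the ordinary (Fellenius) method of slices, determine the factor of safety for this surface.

Ordinary method of slices: FS = Σ[c'·Δl_i + (W_i cosα_i)·tanφ'] / Σ W_i sinα_i, with Δl_i = b_i / cosα_i.
Slice 1: Δl = 2.2/cos1.5° = 2.201 m; N'_1 = 66·cos1.5° = 66.0; c'Δl = 8.80; W sinα = 1.7
Slice 2: Δl = 1.4/cos18.1° = 1.473 m; N'_2 = 98·cos18.1° = 93.2; c'Δl = 5.89; W sinα = 30.4
Slice 3: Δl = 3.2/cos42.4° = 4.333 m; N'_3 = 141·cos42.4° = 104.1; c'Δl = 17.33; W sinα = 95.1
Σc'Δl = 32.0 kN/m; ΣN' = 263.3 kN/m; ΣW sinα = 127.3 kN/m
Resisting = 32.0 + 263.3·tan33.6° = 32.0 + 174.9 = 206.9 kN/m
FS = 206.9 / 127.3 = 1.626

FS = 1.63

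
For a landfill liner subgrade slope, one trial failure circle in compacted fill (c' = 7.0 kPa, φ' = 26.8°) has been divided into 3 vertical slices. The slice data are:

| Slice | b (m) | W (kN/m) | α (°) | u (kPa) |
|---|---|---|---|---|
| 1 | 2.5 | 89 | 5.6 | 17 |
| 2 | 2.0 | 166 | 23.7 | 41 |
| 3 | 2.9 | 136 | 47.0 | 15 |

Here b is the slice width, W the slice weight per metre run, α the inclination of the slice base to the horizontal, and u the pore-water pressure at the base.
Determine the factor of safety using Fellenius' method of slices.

FS = 0.75

Ordinary method of slices: FS = Σ[c'·Δl_i + (W_i cosα_i − u_i·Δl_i)·tanφ'] / Σ W_i sinα_i, with Δl_i = b_i / cosα_i.
Slice 1: Δl = 2.5/cos5.6° = 2.512 m; N'_1 = 89·cos5.6° − 17·2.512 = 45.9; c'Δl = 17.58; W sinα = 8.7
Slice 2: Δl = 2.0/cos23.7° = 2.184 m; N'_2 = 166·cos23.7° − 41·2.184 = 62.4; c'Δl = 15.29; W sinα = 66.7
Slice 3: Δl = 2.9/cos47.0° = 4.252 m; N'_3 = 136·cos47.0° − 15·4.252 = 29.0; c'Δl = 29.77; W sinα = 99.5
Σc'Δl = 62.6 kN/m; ΣN' = 137.3 kN/m; ΣW sinα = 174.9 kN/m
Resisting = 62.6 + 137.3·tan26.8° = 62.6 + 69.3 = 132.0 kN/m
FS = 132.0 / 174.9 = 0.755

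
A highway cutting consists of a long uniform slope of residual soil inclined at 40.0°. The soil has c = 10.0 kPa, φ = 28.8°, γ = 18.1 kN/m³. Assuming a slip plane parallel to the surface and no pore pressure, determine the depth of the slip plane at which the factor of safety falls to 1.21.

Setting FS = 1.21 in FS = [c + γz cos²β tanφ] / [γz sinβ cosβ] and solving for z:
z = c / [γ cosβ (FS·sinβ − cosβ·tanφ)]
  = 10.0 / [18.1·cos40.0°·(1.21·sin40.0° − cos40.0°·tan28.8°)]
  = 10.0 / [18.1·0.7660·(1.21·0.6428 − 0.7660·0.5498)]
  = 10.0 / 4.9449 = 2.022 m

z = 2.02 m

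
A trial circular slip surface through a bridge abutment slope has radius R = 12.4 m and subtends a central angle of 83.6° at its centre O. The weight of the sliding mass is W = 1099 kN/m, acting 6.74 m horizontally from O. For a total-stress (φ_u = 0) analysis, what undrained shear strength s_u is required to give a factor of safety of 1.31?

FS = s_u·L_a·R / (W·d), so s_u = FS·W·d / (L_a·R).
Arc length L_a = R·θ = 12.4·(83.6°·π/180) = 12.4·1.4591 = 18.09 m
s_u = 1.31·1099·6.74 / (18.09·12.4) = 9703.5 / 224.35 = 43.25 kPa

s_u = 43.3 kPa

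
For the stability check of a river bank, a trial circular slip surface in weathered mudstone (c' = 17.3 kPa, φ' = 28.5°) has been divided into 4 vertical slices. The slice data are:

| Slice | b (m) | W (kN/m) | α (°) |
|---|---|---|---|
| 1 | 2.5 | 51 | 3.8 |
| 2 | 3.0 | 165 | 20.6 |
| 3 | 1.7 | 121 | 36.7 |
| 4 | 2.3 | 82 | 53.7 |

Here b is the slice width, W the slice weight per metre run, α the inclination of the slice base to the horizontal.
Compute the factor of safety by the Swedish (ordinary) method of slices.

FS = 1.97

Ordinary method of slices: FS = Σ[c'·Δl_i + (W_i cosα_i)·tanφ'] / Σ W_i sinα_i, with Δl_i = b_i / cosα_i.
Slice 1: Δl = 2.5/cos3.8° = 2.506 m; N'_1 = 51·cos3.8° = 50.9; c'Δl = 43.35; W sinα = 3.4
Slice 2: Δl = 3.0/cos20.6° = 3.205 m; N'_2 = 165·cos20.6° = 154.4; c'Δl = 55.45; W sinα = 58.1
Slice 3: Δl = 1.7/cos36.7° = 2.120 m; N'_3 = 121·cos36.7° = 97.0; c'Δl = 36.68; W sinα = 72.3
Slice 4: Δl = 2.3/cos53.7° = 3.885 m; N'_4 = 82·cos53.7° = 48.5; c'Δl = 67.21; W sinα = 66.1
Σc'Δl = 202.7 kN/m; ΣN' = 350.9 kN/m; ΣW sinα = 199.8 kN/m
Resisting = 202.7 + 350.9·tan28.5° = 202.7 + 190.5 = 393.2 kN/m
FS = 393.2 / 199.8 = 1.968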